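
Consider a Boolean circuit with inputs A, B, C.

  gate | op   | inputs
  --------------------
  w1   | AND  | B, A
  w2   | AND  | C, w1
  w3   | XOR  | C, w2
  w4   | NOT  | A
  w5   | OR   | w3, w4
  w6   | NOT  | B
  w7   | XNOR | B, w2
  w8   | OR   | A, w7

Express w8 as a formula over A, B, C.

A OR (B XNOR (C AND (B AND A)))

w1 = B AND A
w2 = C AND w1 = C AND (B AND A)
w7 = B XNOR w2 = B XNOR (C AND (B AND A))
w8 = A OR w7 = A OR (B XNOR (C AND (B AND A)))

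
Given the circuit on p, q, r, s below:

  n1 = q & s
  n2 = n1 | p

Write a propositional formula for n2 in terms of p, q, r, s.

(q & s) | p

n1 = q & s
n2 = n1 | p = (q & s) | p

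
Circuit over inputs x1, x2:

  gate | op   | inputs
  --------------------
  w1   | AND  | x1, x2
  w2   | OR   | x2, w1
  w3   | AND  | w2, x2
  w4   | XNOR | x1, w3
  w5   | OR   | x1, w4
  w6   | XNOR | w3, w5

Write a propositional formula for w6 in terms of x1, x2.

w1 = x1 AND x2
w2 = x2 OR w1 = x2 OR (x1 AND x2)
w3 = w2 AND x2 = (x2 OR (x1 AND x2)) AND x2
w4 = x1 XNOR w3 = x1 XNOR ((x2 OR (x1 AND x2)) AND x2)
w5 = x1 OR w4 = x1 OR (x1 XNOR ((x2 OR (x1 AND x2)) AND x2))
w6 = w3 XNOR w5 = ((x2 OR (x1 AND x2)) AND x2) XNOR (x1 OR (x1 XNOR ((x2 OR (x1 AND x2)) AND x2)))

((x2 OR (x1 AND x2)) AND x2) XNOR (x1 OR (x1 XNOR ((x2 OR (x1 AND x2)) AND x2)))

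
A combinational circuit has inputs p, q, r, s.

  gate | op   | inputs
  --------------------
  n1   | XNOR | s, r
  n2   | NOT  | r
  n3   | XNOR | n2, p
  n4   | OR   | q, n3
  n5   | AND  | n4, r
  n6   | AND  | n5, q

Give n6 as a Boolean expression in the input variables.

((q OR (NOT r XNOR p)) AND r) AND q

n2 = NOT r
n3 = n2 XNOR p = NOT r XNOR p
n4 = q OR n3 = q OR (NOT r XNOR p)
n5 = n4 AND r = (q OR (NOT r XNOR p)) AND r
n6 = n5 AND q = ((q OR (NOT r XNOR p)) AND r) AND q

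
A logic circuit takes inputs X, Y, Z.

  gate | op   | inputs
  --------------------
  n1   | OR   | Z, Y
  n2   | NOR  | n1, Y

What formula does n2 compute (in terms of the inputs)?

n1 = Z OR Y
n2 = n1 NOR Y = (Z OR Y) NOR Y

(Z OR Y) NOR Y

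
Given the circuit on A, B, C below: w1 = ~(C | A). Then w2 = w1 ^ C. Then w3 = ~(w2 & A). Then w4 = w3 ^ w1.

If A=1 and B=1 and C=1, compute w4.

w1 = ~(1 | 1) = 0
w2 = 0 ^ 1 = 1
w3 = ~(1 & 1) = 0
w4 = 0 ^ 0 = 0

0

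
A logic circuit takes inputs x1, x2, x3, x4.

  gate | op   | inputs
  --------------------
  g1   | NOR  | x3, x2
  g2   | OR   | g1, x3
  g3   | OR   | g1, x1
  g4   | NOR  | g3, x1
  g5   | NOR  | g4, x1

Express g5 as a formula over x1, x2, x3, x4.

(((x3 NOR x2) OR x1) NOR x1) NOR x1

g1 = x3 NOR x2
g3 = g1 OR x1 = (x3 NOR x2) OR x1
g4 = g3 NOR x1 = ((x3 NOR x2) OR x1) NOR x1
g5 = g4 NOR x1 = (((x3 NOR x2) OR x1) NOR x1) NOR x1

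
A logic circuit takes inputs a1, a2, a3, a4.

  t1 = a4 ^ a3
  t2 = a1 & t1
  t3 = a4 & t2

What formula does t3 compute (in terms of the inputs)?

t1 = a4 ^ a3
t2 = a1 & t1 = a1 & (a4 ^ a3)
t3 = a4 & t2 = a4 & (a1 & (a4 ^ a3))

a4 & (a1 & (a4 ^ a3))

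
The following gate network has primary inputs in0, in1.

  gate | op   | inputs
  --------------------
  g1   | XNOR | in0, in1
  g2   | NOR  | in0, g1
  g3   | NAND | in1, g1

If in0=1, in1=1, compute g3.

g1 = 1 XNOR 1 = 1
g3 = 1 NAND 1 = 0

0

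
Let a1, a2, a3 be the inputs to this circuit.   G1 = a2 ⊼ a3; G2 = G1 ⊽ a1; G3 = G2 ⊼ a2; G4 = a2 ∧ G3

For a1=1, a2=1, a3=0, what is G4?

1

G1 = 1 ⊼ 0 = 1
G2 = 1 ⊽ 1 = 0
G3 = 0 ⊼ 1 = 1
G4 = 1 ∧ 1 = 1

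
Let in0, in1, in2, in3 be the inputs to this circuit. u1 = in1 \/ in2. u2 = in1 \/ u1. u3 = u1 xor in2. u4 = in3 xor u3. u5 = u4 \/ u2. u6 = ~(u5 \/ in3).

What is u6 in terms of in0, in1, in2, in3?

~(((in3 xor ((in1 \/ in2) xor in2)) \/ (in1 \/ (in1 \/ in2))) \/ in3)

u1 = in1 \/ in2
u2 = in1 \/ u1 = in1 \/ (in1 \/ in2)
u3 = u1 xor in2 = (in1 \/ in2) xor in2
u4 = in3 xor u3 = in3 xor ((in1 \/ in2) xor in2)
u5 = u4 \/ u2 = (in3 xor ((in1 \/ in2) xor in2)) \/ (in1 \/ (in1 \/ in2))
u6 = ~(u5 \/ in3) = ~(((in3 xor ((in1 \/ in2) xor in2)) \/ (in1 \/ (in1 \/ in2))) \/ in3)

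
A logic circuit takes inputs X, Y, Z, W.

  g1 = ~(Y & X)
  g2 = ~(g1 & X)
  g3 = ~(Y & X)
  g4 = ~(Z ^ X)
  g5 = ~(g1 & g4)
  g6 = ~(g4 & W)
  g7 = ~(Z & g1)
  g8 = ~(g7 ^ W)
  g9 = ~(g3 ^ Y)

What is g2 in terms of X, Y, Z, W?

~((~(Y & X)) & X)

g1 = ~(Y & X)
g2 = ~(g1 & X) = ~((~(Y & X)) & X)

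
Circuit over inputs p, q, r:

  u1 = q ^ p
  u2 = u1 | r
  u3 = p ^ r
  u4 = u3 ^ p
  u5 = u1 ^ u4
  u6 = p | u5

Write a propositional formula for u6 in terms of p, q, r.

p | ((q ^ p) ^ ((p ^ r) ^ p))

u1 = q ^ p
u3 = p ^ r
u4 = u3 ^ p = (p ^ r) ^ p
u5 = u1 ^ u4 = (q ^ p) ^ ((p ^ r) ^ p)
u6 = p | u5 = p | ((q ^ p) ^ ((p ^ r) ^ p))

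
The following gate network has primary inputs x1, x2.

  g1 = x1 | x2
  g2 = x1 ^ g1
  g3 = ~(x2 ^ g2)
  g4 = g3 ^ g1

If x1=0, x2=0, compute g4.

g1 = 0 | 0 = 0
g2 = 0 ^ 0 = 0
g3 = ~(0 ^ 0) = 1
g4 = 1 ^ 0 = 1

1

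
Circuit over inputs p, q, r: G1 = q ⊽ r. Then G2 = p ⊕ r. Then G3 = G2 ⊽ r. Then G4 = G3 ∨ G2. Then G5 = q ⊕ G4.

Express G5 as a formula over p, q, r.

G2 = p ⊕ r
G3 = G2 ⊽ r = (p ⊕ r) ⊽ r
G4 = G3 ∨ G2 = ((p ⊕ r) ⊽ r) ∨ (p ⊕ r)
G5 = q ⊕ G4 = q ⊕ (((p ⊕ r) ⊽ r) ∨ (p ⊕ r))

q ⊕ (((p ⊕ r) ⊽ r) ∨ (p ⊕ r))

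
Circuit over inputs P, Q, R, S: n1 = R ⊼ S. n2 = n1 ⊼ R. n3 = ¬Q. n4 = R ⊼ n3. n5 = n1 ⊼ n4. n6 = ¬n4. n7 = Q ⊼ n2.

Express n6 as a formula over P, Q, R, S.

¬(R ⊼ ¬Q)

n3 = ¬Q
n4 = R ⊼ n3 = R ⊼ ¬Q
n6 = ¬n4 = ¬(R ⊼ ¬Q)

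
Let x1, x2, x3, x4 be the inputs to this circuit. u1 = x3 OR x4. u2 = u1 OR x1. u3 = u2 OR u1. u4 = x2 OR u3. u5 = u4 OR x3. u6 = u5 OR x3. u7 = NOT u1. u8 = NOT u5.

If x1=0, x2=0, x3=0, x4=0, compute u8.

1

u1 = 0 OR 0 = 0
u2 = 0 OR 0 = 0
u3 = 0 OR 0 = 0
u4 = 0 OR 0 = 0
u5 = 0 OR 0 = 0
u8 = NOT 0 = 1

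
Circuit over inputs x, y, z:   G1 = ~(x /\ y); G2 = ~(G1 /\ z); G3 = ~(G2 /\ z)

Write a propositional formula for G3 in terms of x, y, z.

G1 = ~(x /\ y)
G2 = ~(G1 /\ z) = ~((~(x /\ y)) /\ z)
G3 = ~(G2 /\ z) = ~((~((~(x /\ y)) /\ z)) /\ z)

~((~((~(x /\ y)) /\ z)) /\ z)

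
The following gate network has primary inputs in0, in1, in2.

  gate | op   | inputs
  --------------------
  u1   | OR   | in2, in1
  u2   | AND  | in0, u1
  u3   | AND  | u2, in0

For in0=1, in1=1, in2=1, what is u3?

1

u1 = 1 OR 1 = 1
u2 = 1 AND 1 = 1
u3 = 1 AND 1 = 1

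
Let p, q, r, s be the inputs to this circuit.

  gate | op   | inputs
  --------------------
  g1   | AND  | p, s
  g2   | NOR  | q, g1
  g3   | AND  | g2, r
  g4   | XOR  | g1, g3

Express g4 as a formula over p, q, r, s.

(p AND s) XOR ((q NOR (p AND s)) AND r)

g1 = p AND s
g2 = q NOR g1 = q NOR (p AND s)
g3 = g2 AND r = (q NOR (p AND s)) AND r
g4 = g1 XOR g3 = (p AND s) XOR ((q NOR (p AND s)) AND r)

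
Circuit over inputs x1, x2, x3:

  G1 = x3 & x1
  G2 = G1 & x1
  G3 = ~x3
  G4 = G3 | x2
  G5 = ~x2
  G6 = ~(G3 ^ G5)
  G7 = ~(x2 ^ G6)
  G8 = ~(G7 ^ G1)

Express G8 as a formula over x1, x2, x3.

G1 = x3 & x1
G3 = ~x3
G5 = ~x2
G6 = ~(G3 ^ G5) = ~(~x3 ^ ~x2)
G7 = ~(x2 ^ G6) = ~(x2 ^ (~(~x3 ^ ~x2)))
G8 = ~(G7 ^ G1) = ~((~(x2 ^ (~(~x3 ^ ~x2)))) ^ (x3 & x1))

~((~(x2 ^ (~(~x3 ^ ~x2)))) ^ (x3 & x1))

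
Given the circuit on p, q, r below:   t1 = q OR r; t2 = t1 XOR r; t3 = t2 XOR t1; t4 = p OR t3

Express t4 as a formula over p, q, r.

p OR (((q OR r) XOR r) XOR (q OR r))

t1 = q OR r
t2 = t1 XOR r = (q OR r) XOR r
t3 = t2 XOR t1 = ((q OR r) XOR r) XOR (q OR r)
t4 = p OR t3 = p OR (((q OR r) XOR r) XOR (q OR r))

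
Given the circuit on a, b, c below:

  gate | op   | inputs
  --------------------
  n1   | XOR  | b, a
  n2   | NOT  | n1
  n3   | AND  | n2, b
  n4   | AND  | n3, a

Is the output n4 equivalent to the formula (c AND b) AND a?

n1 = b XOR a
n2 = NOT n1 = NOT (b XOR a)
n3 = n2 AND b = NOT (b XOR a) AND b
n4 = n3 AND a = (NOT (b XOR a) AND b) AND a
At a=1, b=1, c=0: circuit gives 1, formula gives 0.

No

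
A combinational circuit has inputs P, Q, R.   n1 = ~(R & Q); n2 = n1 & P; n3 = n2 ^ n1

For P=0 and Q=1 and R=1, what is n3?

n1 = ~(1 & 1) = 0
n2 = 0 & 0 = 0
n3 = 0 ^ 0 = 0

0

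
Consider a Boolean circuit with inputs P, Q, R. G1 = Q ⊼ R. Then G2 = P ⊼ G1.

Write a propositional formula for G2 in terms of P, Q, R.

G1 = Q ⊼ R
G2 = P ⊼ G1 = P ⊼ (Q ⊼ R)

P ⊼ (Q ⊼ R)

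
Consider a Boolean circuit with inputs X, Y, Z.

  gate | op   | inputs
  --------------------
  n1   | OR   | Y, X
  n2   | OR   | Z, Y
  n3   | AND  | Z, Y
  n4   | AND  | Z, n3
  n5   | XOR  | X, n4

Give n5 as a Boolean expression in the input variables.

n3 = Z AND Y
n4 = Z AND n3 = Z AND (Z AND Y)
n5 = X XOR n4 = X XOR (Z AND (Z AND Y))

X XOR (Z AND (Z AND Y))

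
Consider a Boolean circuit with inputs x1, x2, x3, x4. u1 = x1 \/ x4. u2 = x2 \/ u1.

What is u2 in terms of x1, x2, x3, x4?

x2 \/ (x1 \/ x4)

u1 = x1 \/ x4
u2 = x2 \/ u1 = x2 \/ (x1 \/ x4)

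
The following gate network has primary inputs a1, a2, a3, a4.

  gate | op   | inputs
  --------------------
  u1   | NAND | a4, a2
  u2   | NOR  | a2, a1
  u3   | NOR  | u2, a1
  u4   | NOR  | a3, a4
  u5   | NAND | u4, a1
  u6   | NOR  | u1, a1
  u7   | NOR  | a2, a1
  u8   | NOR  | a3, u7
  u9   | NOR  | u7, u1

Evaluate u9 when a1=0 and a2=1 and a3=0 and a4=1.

u1 = 1 NAND 1 = 0
u7 = 1 NOR 0 = 0
u9 = 0 NOR 0 = 1

1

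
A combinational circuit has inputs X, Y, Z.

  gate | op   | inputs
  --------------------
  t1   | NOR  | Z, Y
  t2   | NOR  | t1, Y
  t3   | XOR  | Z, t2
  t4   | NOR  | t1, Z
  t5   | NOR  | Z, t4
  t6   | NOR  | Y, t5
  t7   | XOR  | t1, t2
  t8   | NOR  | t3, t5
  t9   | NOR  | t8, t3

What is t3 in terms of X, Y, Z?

t1 = Z NOR Y
t2 = t1 NOR Y = (Z NOR Y) NOR Y
t3 = Z XOR t2 = Z XOR ((Z NOR Y) NOR Y)

Z XOR ((Z NOR Y) NOR Y)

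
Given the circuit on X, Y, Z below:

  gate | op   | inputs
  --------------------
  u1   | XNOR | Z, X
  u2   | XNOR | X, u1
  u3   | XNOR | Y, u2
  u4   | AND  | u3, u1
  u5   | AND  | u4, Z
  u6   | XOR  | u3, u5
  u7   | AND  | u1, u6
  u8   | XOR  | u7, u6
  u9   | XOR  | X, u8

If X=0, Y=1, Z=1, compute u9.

1

u1 = 1 XNOR 0 = 0
u2 = 0 XNOR 0 = 1
u3 = 1 XNOR 1 = 1
u4 = 1 AND 0 = 0
u5 = 0 AND 1 = 0
u6 = 1 XOR 0 = 1
u7 = 0 AND 1 = 0
u8 = 0 XOR 1 = 1
u9 = 0 XOR 1 = 1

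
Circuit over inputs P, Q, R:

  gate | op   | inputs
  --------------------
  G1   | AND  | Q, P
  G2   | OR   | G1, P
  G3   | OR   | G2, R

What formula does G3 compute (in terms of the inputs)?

G1 = Q AND P
G2 = G1 OR P = (Q AND P) OR P
G3 = G2 OR R = ((Q AND P) OR P) OR R

((Q AND P) OR P) OR R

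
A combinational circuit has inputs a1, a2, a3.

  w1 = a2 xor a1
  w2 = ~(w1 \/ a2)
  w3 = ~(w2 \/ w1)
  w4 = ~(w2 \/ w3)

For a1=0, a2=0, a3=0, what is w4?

w1 = 0 xor 0 = 0
w2 = ~(0 \/ 0) = 1
w3 = ~(1 \/ 0) = 0
w4 = ~(1 \/ 0) = 0

0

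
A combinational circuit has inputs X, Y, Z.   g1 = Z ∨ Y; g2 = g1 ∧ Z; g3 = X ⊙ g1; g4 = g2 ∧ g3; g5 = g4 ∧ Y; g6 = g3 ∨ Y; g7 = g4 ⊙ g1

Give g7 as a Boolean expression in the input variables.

(((Z ∨ Y) ∧ Z) ∧ (X ⊙ (Z ∨ Y))) ⊙ (Z ∨ Y)

g1 = Z ∨ Y
g2 = g1 ∧ Z = (Z ∨ Y) ∧ Z
g3 = X ⊙ g1 = X ⊙ (Z ∨ Y)
g4 = g2 ∧ g3 = ((Z ∨ Y) ∧ Z) ∧ (X ⊙ (Z ∨ Y))
g7 = g4 ⊙ g1 = (((Z ∨ Y) ∧ Z) ∧ (X ⊙ (Z ∨ Y))) ⊙ (Z ∨ Y)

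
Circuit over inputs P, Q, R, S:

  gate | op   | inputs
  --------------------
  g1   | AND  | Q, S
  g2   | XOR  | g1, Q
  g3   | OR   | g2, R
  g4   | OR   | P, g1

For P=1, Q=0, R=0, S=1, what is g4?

g1 = 0 AND 1 = 0
g4 = 1 OR 0 = 1

1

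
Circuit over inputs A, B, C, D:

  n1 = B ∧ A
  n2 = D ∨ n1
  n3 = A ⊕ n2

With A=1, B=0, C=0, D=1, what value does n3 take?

0

n1 = 0 ∧ 1 = 0
n2 = 1 ∨ 0 = 1
n3 = 1 ⊕ 1 = 0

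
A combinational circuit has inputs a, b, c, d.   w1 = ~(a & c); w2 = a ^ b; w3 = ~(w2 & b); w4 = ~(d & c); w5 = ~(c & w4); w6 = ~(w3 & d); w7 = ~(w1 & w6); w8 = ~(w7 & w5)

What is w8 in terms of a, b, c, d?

~((~((~(a & c)) & (~((~((a ^ b) & b)) & d)))) & (~(c & (~(d & c)))))

w1 = ~(a & c)
w2 = a ^ b
w3 = ~(w2 & b) = ~((a ^ b) & b)
w4 = ~(d & c)
w5 = ~(c & w4) = ~(c & (~(d & c)))
w6 = ~(w3 & d) = ~((~((a ^ b) & b)) & d)
w7 = ~(w1 & w6) = ~((~(a & c)) & (~((~((a ^ b) & b)) & d)))
w8 = ~(w7 & w5) = ~((~((~(a & c)) & (~((~((a ^ b) & b)) & d)))) & (~(c & (~(d & c)))))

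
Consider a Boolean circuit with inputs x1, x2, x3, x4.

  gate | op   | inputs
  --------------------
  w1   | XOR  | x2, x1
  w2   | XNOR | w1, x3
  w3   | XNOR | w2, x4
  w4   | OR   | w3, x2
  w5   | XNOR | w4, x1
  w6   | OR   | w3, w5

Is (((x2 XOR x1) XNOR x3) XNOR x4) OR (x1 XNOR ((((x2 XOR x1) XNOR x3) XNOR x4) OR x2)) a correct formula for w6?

w1 = x2 XOR x1
w2 = w1 XNOR x3 = (x2 XOR x1) XNOR x3
w3 = w2 XNOR x4 = ((x2 XOR x1) XNOR x3) XNOR x4
w4 = w3 OR x2 = (((x2 XOR x1) XNOR x3) XNOR x4) OR x2
w5 = w4 XNOR x1 = ((((x2 XOR x1) XNOR x3) XNOR x4) OR x2) XNOR x1
w6 = w3 OR w5 = (((x2 XOR x1) XNOR x3) XNOR x4) OR (((((x2 XOR x1) XNOR x3) XNOR x4) OR x2) XNOR x1)
At x1=0, x2=1, x3=0, x4=1: circuit gives 0, formula gives 0.
At x1=0, x2=0, x3=0, x4=0: circuit gives 1, formula gives 1.
Agrees on all 16 inputs.

Yes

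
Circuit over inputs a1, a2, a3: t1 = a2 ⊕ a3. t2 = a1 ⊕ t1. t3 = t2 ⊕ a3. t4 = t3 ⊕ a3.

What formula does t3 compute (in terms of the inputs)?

(a1 ⊕ (a2 ⊕ a3)) ⊕ a3

t1 = a2 ⊕ a3
t2 = a1 ⊕ t1 = a1 ⊕ (a2 ⊕ a3)
t3 = t2 ⊕ a3 = (a1 ⊕ (a2 ⊕ a3)) ⊕ a3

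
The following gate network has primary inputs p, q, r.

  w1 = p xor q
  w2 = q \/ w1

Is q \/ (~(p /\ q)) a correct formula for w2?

w1 = p xor q
w2 = q \/ w1 = q \/ (p xor q)
At p=0, q=0, r=0: circuit gives 0, formula gives 1.

No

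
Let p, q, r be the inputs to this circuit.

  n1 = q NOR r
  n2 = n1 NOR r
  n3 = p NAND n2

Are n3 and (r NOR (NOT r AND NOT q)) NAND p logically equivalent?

Yes

n1 = q NOR r
n2 = n1 NOR r = (q NOR r) NOR r
n3 = p NAND n2 = p NAND ((q NOR r) NOR r)
At p=1, q=1, r=0: circuit gives 0, formula gives 0.
At p=0, q=0, r=0: circuit gives 1, formula gives 1.
Agrees on all 8 inputs.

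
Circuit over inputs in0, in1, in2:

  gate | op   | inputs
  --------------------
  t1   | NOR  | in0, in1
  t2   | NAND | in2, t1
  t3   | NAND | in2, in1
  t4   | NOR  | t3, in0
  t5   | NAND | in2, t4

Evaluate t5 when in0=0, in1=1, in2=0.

t3 = 0 NAND 1 = 1
t4 = 1 NOR 0 = 0
t5 = 0 NAND 0 = 1

1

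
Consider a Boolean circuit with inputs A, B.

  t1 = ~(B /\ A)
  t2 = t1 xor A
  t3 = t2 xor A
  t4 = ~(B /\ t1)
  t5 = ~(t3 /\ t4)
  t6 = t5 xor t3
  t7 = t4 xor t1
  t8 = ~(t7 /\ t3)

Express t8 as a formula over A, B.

~(((~(B /\ (~(B /\ A)))) xor (~(B /\ A))) /\ (((~(B /\ A)) xor A) xor A))

t1 = ~(B /\ A)
t2 = t1 xor A = (~(B /\ A)) xor A
t3 = t2 xor A = ((~(B /\ A)) xor A) xor A
t4 = ~(B /\ t1) = ~(B /\ (~(B /\ A)))
t7 = t4 xor t1 = (~(B /\ (~(B /\ A)))) xor (~(B /\ A))
t8 = ~(t7 /\ t3) = ~(((~(B /\ (~(B /\ A)))) xor (~(B /\ A))) /\ (((~(B /\ A)) xor A) xor A))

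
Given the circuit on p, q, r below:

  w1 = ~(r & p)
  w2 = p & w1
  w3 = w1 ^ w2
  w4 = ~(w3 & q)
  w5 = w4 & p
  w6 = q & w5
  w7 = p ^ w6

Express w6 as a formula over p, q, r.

w1 = ~(r & p)
w2 = p & w1 = p & (~(r & p))
w3 = w1 ^ w2 = (~(r & p)) ^ (p & (~(r & p)))
w4 = ~(w3 & q) = ~(((~(r & p)) ^ (p & (~(r & p)))) & q)
w5 = w4 & p = (~(((~(r & p)) ^ (p & (~(r & p)))) & q)) & p
w6 = q & w5 = q & ((~(((~(r & p)) ^ (p & (~(r & p)))) & q)) & p)

q & ((~(((~(r & p)) ^ (p & (~(r & p)))) & q)) & p)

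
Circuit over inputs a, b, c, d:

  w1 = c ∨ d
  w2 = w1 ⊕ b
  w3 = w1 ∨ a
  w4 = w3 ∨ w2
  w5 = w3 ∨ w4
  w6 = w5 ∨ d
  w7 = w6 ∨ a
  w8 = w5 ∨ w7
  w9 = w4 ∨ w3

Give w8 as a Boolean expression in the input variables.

w1 = c ∨ d
w2 = w1 ⊕ b = (c ∨ d) ⊕ b
w3 = w1 ∨ a = (c ∨ d) ∨ a
w4 = w3 ∨ w2 = ((c ∨ d) ∨ a) ∨ ((c ∨ d) ⊕ b)
w5 = w3 ∨ w4 = ((c ∨ d) ∨ a) ∨ (((c ∨ d) ∨ a) ∨ ((c ∨ d) ⊕ b))
w6 = w5 ∨ d = (((c ∨ d) ∨ a) ∨ (((c ∨ d) ∨ a) ∨ ((c ∨ d) ⊕ b))) ∨ d
w7 = w6 ∨ a = ((((c ∨ d) ∨ a) ∨ (((c ∨ d) ∨ a) ∨ ((c ∨ d) ⊕ b))) ∨ d) ∨ a
w8 = w5 ∨ w7 = (((c ∨ d) ∨ a) ∨ (((c ∨ d) ∨ a) ∨ ((c ∨ d) ⊕ b))) ∨ (((((c ∨ d) ∨ a) ∨ (((c ∨ d) ∨ a) ∨ ((c ∨ d) ⊕ b))) ∨ d) ∨ a)

(((c ∨ d) ∨ a) ∨ (((c ∨ d) ∨ a) ∨ ((c ∨ d) ⊕ b))) ∨ (((((c ∨ d) ∨ a) ∨ (((c ∨ d) ∨ a) ∨ ((c ∨ d) ⊕ b))) ∨ d) ∨ a)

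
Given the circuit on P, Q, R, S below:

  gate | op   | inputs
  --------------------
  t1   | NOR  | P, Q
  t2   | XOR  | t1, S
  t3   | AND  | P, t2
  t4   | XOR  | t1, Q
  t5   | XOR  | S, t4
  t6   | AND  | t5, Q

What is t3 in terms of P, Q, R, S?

t1 = P NOR Q
t2 = t1 XOR S = (P NOR Q) XOR S
t3 = P AND t2 = P AND ((P NOR Q) XOR S)

P AND ((P NOR Q) XOR S)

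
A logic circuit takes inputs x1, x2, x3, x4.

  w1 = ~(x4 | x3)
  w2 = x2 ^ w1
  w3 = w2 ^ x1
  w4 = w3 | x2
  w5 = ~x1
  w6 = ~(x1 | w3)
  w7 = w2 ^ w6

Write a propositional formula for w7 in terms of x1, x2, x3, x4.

w1 = ~(x4 | x3)
w2 = x2 ^ w1 = x2 ^ (~(x4 | x3))
w3 = w2 ^ x1 = (x2 ^ (~(x4 | x3))) ^ x1
w6 = ~(x1 | w3) = ~(x1 | ((x2 ^ (~(x4 | x3))) ^ x1))
w7 = w2 ^ w6 = (x2 ^ (~(x4 | x3))) ^ (~(x1 | ((x2 ^ (~(x4 | x3))) ^ x1)))

(x2 ^ (~(x4 | x3))) ^ (~(x1 | ((x2 ^ (~(x4 | x3))) ^ x1)))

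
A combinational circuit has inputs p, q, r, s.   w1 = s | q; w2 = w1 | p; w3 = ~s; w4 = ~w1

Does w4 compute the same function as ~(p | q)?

No

w1 = s | q
w4 = ~w1 = ~(s | q)
At p=0, q=0, r=0, s=1: circuit gives 0, formula gives 1.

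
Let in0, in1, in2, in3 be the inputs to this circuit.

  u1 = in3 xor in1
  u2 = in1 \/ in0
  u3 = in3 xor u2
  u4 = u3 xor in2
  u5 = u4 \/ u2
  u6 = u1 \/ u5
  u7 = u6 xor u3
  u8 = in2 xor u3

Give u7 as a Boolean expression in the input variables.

((in3 xor in1) \/ (((in3 xor (in1 \/ in0)) xor in2) \/ (in1 \/ in0))) xor (in3 xor (in1 \/ in0))

u1 = in3 xor in1
u2 = in1 \/ in0
u3 = in3 xor u2 = in3 xor (in1 \/ in0)
u4 = u3 xor in2 = (in3 xor (in1 \/ in0)) xor in2
u5 = u4 \/ u2 = ((in3 xor (in1 \/ in0)) xor in2) \/ (in1 \/ in0)
u6 = u1 \/ u5 = (in3 xor in1) \/ (((in3 xor (in1 \/ in0)) xor in2) \/ (in1 \/ in0))
u7 = u6 xor u3 = ((in3 xor in1) \/ (((in3 xor (in1 \/ in0)) xor in2) \/ (in1 \/ in0))) xor (in3 xor (in1 \/ in0))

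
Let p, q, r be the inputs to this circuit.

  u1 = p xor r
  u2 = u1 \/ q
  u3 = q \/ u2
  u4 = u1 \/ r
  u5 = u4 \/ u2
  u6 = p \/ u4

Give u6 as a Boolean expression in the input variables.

u1 = p xor r
u4 = u1 \/ r = (p xor r) \/ r
u6 = p \/ u4 = p \/ ((p xor r) \/ r)

p \/ ((p xor r) \/ r)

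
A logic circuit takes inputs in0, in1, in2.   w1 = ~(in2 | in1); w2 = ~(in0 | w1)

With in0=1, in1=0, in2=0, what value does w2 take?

w1 = ~(0 | 0) = 1
w2 = ~(1 | 1) = 0

0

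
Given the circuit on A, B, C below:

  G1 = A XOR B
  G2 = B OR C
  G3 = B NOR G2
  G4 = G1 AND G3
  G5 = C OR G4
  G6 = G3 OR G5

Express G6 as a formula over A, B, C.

(B NOR (B OR C)) OR (C OR ((A XOR B) AND (B NOR (B OR C))))

G1 = A XOR B
G2 = B OR C
G3 = B NOR G2 = B NOR (B OR C)
G4 = G1 AND G3 = (A XOR B) AND (B NOR (B OR C))
G5 = C OR G4 = C OR ((A XOR B) AND (B NOR (B OR C)))
G6 = G3 OR G5 = (B NOR (B OR C)) OR (C OR ((A XOR B) AND (B NOR (B OR C))))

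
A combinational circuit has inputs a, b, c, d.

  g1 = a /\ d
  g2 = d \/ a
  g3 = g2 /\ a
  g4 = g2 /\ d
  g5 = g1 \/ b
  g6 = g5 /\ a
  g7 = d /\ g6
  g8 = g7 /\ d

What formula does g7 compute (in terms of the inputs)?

g1 = a /\ d
g5 = g1 \/ b = (a /\ d) \/ b
g6 = g5 /\ a = ((a /\ d) \/ b) /\ a
g7 = d /\ g6 = d /\ (((a /\ d) \/ b) /\ a)

d /\ (((a /\ d) \/ b) /\ a)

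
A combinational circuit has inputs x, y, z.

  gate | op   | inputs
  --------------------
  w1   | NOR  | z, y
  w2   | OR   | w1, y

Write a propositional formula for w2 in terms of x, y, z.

w1 = z NOR y
w2 = w1 OR y = (z NOR y) OR y

(z NOR y) OR y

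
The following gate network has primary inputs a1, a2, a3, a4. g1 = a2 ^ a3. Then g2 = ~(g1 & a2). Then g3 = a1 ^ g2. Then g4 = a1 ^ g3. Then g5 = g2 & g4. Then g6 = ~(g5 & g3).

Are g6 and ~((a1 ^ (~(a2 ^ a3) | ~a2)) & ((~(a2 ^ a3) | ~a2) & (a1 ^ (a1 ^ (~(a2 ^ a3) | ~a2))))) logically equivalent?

Yes

g1 = a2 ^ a3
g2 = ~(g1 & a2) = ~((a2 ^ a3) & a2)
g3 = a1 ^ g2 = a1 ^ (~((a2 ^ a3) & a2))
g4 = a1 ^ g3 = a1 ^ (a1 ^ (~((a2 ^ a3) & a2)))
g5 = g2 & g4 = (~((a2 ^ a3) & a2)) & (a1 ^ (a1 ^ (~((a2 ^ a3) & a2))))
g6 = ~(g5 & g3) = ~(((~((a2 ^ a3) & a2)) & (a1 ^ (a1 ^ (~((a2 ^ a3) & a2))))) & (a1 ^ (~((a2 ^ a3) & a2))))
At a1=0, a2=0, a3=0, a4=0: circuit gives 0, formula gives 0.
At a1=0, a2=1, a3=0, a4=0: circuit gives 1, formula gives 1.
Agrees on all 16 inputs.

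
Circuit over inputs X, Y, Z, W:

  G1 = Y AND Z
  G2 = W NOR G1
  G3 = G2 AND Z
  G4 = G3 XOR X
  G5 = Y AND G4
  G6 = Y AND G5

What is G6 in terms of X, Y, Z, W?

Y AND (Y AND (((W NOR (Y AND Z)) AND Z) XOR X))

G1 = Y AND Z
G2 = W NOR G1 = W NOR (Y AND Z)
G3 = G2 AND Z = (W NOR (Y AND Z)) AND Z
G4 = G3 XOR X = ((W NOR (Y AND Z)) AND Z) XOR X
G5 = Y AND G4 = Y AND (((W NOR (Y AND Z)) AND Z) XOR X)
G6 = Y AND G5 = Y AND (Y AND (((W NOR (Y AND Z)) AND Z) XOR X))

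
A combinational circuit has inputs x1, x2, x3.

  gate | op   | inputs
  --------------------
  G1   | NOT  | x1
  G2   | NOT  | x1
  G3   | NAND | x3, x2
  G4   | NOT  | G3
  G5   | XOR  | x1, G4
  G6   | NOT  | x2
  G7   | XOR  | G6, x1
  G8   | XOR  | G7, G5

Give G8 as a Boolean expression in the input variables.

G3 = x3 NAND x2
G4 = NOT G3 = NOT (x3 NAND x2)
G5 = x1 XOR G4 = x1 XOR NOT (x3 NAND x2)
G6 = NOT x2
G7 = G6 XOR x1 = NOT x2 XOR x1
G8 = G7 XOR G5 = (NOT x2 XOR x1) XOR (x1 XOR NOT (x3 NAND x2))

(NOT x2 XOR x1) XOR (x1 XOR NOT (x3 NAND x2))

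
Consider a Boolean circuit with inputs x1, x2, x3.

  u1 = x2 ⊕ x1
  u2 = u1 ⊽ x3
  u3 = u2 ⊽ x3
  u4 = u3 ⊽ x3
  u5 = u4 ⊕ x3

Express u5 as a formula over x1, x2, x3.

((((x2 ⊕ x1) ⊽ x3) ⊽ x3) ⊽ x3) ⊕ x3

u1 = x2 ⊕ x1
u2 = u1 ⊽ x3 = (x2 ⊕ x1) ⊽ x3
u3 = u2 ⊽ x3 = ((x2 ⊕ x1) ⊽ x3) ⊽ x3
u4 = u3 ⊽ x3 = (((x2 ⊕ x1) ⊽ x3) ⊽ x3) ⊽ x3
u5 = u4 ⊕ x3 = ((((x2 ⊕ x1) ⊽ x3) ⊽ x3) ⊽ x3) ⊕ x3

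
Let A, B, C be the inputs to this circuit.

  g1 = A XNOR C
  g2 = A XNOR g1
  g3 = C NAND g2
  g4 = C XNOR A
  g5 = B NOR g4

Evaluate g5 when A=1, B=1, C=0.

0

g4 = 0 XNOR 1 = 0
g5 = 1 NOR 0 = 0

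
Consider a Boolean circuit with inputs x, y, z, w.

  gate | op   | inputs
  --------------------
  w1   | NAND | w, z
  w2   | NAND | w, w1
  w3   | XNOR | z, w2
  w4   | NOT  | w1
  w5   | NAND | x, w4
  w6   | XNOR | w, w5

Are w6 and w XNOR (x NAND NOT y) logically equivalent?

w1 = w NAND z
w4 = NOT w1 = NOT (w NAND z)
w5 = x NAND w4 = x NAND NOT (w NAND z)
w6 = w XNOR w5 = w XNOR (x NAND NOT (w NAND z))
At x=1, y=0, z=0, w=0: circuit gives 0, formula gives 1.

No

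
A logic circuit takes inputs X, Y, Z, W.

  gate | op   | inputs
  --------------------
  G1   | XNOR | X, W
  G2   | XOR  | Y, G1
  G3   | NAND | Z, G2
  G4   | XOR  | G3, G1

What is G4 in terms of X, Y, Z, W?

(Z NAND (Y XOR (X XNOR W))) XOR (X XNOR W)

G1 = X XNOR W
G2 = Y XOR G1 = Y XOR (X XNOR W)
G3 = Z NAND G2 = Z NAND (Y XOR (X XNOR W))
G4 = G3 XOR G1 = (Z NAND (Y XOR (X XNOR W))) XOR (X XNOR W)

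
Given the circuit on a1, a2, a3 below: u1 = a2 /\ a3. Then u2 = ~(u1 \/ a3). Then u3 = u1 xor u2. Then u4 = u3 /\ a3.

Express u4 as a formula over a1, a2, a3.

((a2 /\ a3) xor (~((a2 /\ a3) \/ a3))) /\ a3

u1 = a2 /\ a3
u2 = ~(u1 \/ a3) = ~((a2 /\ a3) \/ a3)
u3 = u1 xor u2 = (a2 /\ a3) xor (~((a2 /\ a3) \/ a3))
u4 = u3 /\ a3 = ((a2 /\ a3) xor (~((a2 /\ a3) \/ a3))) /\ a3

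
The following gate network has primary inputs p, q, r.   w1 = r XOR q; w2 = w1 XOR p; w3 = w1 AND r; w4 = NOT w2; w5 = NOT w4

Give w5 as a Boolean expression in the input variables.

w1 = r XOR q
w2 = w1 XOR p = (r XOR q) XOR p
w4 = NOT w2 = NOT ((r XOR q) XOR p)
w5 = NOT w4 = NOT NOT ((r XOR q) XOR p)

NOT NOT ((r XOR q) XOR p)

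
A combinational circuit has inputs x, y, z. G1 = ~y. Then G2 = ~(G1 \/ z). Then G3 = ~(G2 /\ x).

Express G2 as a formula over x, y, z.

G1 = ~y
G2 = ~(G1 \/ z) = ~(~y \/ z)

~(~y \/ z)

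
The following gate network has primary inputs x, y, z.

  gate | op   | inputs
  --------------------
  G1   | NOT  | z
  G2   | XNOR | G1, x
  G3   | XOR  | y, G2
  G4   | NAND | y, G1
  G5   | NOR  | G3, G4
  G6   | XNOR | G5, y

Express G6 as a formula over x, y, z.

((y XOR (NOT z XNOR x)) NOR (y NAND NOT z)) XNOR y

G1 = NOT z
G2 = G1 XNOR x = NOT z XNOR x
G3 = y XOR G2 = y XOR (NOT z XNOR x)
G4 = y NAND G1 = y NAND NOT z
G5 = G3 NOR G4 = (y XOR (NOT z XNOR x)) NOR (y NAND NOT z)
G6 = G5 XNOR y = ((y XOR (NOT z XNOR x)) NOR (y NAND NOT z)) XNOR y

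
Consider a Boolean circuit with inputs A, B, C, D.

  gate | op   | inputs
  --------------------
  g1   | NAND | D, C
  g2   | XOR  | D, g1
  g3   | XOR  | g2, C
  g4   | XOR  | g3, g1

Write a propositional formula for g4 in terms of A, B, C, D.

g1 = D NAND C
g2 = D XOR g1 = D XOR (D NAND C)
g3 = g2 XOR C = (D XOR (D NAND C)) XOR C
g4 = g3 XOR g1 = ((D XOR (D NAND C)) XOR C) XOR (D NAND C)

((D XOR (D NAND C)) XOR C) XOR (D NAND C)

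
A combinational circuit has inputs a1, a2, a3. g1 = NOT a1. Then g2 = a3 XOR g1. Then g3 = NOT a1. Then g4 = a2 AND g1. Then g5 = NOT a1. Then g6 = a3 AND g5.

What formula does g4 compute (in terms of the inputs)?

g1 = NOT a1
g4 = a2 AND g1 = a2 AND NOT a1

a2 AND NOT a1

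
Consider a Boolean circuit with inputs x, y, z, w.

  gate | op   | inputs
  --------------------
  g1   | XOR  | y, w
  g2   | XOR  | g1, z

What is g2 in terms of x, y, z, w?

g1 = y XOR w
g2 = g1 XOR z = (y XOR w) XOR z

(y XOR w) XOR z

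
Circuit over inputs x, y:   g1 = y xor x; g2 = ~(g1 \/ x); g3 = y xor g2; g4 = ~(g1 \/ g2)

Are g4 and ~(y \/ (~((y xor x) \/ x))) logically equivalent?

No

g1 = y xor x
g2 = ~(g1 \/ x) = ~((y xor x) \/ x)
g4 = ~(g1 \/ g2) = ~((y xor x) \/ (~((y xor x) \/ x)))
At x=1, y=0: circuit gives 0, formula gives 1.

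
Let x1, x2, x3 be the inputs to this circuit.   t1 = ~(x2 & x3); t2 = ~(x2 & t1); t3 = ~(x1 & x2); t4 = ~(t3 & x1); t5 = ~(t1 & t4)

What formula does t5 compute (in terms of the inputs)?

~((~(x2 & x3)) & (~((~(x1 & x2)) & x1)))

t1 = ~(x2 & x3)
t3 = ~(x1 & x2)
t4 = ~(t3 & x1) = ~((~(x1 & x2)) & x1)
t5 = ~(t1 & t4) = ~((~(x2 & x3)) & (~((~(x1 & x2)) & x1)))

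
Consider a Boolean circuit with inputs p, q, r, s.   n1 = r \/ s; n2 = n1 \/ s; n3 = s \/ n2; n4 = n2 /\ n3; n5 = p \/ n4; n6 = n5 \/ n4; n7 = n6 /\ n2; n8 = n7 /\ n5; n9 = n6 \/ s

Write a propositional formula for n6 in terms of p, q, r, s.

(p \/ (((r \/ s) \/ s) /\ (s \/ ((r \/ s) \/ s)))) \/ (((r \/ s) \/ s) /\ (s \/ ((r \/ s) \/ s)))

n1 = r \/ s
n2 = n1 \/ s = (r \/ s) \/ s
n3 = s \/ n2 = s \/ ((r \/ s) \/ s)
n4 = n2 /\ n3 = ((r \/ s) \/ s) /\ (s \/ ((r \/ s) \/ s))
n5 = p \/ n4 = p \/ (((r \/ s) \/ s) /\ (s \/ ((r \/ s) \/ s)))
n6 = n5 \/ n4 = (p \/ (((r \/ s) \/ s) /\ (s \/ ((r \/ s) \/ s)))) \/ (((r \/ s) \/ s) /\ (s \/ ((r \/ s) \/ s)))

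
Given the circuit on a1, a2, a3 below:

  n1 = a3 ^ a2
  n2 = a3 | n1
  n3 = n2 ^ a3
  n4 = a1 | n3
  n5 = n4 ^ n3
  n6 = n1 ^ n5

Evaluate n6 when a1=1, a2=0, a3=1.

n1 = 1 ^ 0 = 1
n2 = 1 | 1 = 1
n3 = 1 ^ 1 = 0
n4 = 1 | 0 = 1
n5 = 1 ^ 0 = 1
n6 = 1 ^ 1 = 0

0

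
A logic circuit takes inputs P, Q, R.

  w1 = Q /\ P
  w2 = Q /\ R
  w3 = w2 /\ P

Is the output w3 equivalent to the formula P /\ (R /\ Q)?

Yes

w2 = Q /\ R
w3 = w2 /\ P = (Q /\ R) /\ P
At P=0, Q=0, R=0: circuit gives 0, formula gives 0.
At P=1, Q=1, R=1: circuit gives 1, formula gives 1.
Agrees on all 8 inputs.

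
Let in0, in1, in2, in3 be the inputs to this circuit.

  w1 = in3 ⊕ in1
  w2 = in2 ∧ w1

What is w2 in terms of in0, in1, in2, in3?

w1 = in3 ⊕ in1
w2 = in2 ∧ w1 = in2 ∧ (in3 ⊕ in1)

in2 ∧ (in3 ⊕ in1)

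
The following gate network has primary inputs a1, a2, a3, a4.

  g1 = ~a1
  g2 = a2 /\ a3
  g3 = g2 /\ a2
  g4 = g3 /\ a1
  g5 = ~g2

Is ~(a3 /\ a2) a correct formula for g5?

Yes

g2 = a2 /\ a3
g5 = ~g2 = ~(a2 /\ a3)
At a1=0, a2=1, a3=1, a4=0: circuit gives 0, formula gives 0.
At a1=0, a2=0, a3=0, a4=0: circuit gives 1, formula gives 1.
Agrees on all 16 inputs.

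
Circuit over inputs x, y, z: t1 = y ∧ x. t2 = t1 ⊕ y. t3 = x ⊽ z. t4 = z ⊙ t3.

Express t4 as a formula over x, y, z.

t3 = x ⊽ z
t4 = z ⊙ t3 = z ⊙ (x ⊽ z)

z ⊙ (x ⊽ z)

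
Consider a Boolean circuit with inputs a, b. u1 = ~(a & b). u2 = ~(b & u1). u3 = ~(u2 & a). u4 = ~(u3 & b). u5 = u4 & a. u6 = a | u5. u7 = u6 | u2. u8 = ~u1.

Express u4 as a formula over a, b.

~((~((~(b & (~(a & b)))) & a)) & b)

u1 = ~(a & b)
u2 = ~(b & u1) = ~(b & (~(a & b)))
u3 = ~(u2 & a) = ~((~(b & (~(a & b)))) & a)
u4 = ~(u3 & b) = ~((~((~(b & (~(a & b)))) & a)) & b)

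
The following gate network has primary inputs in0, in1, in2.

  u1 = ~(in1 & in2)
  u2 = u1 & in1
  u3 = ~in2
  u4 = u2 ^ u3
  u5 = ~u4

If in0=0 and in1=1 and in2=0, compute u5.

u1 = ~(1 & 0) = 1
u2 = 1 & 1 = 1
u3 = ~0 = 1
u4 = 1 ^ 1 = 0
u5 = ~0 = 1

1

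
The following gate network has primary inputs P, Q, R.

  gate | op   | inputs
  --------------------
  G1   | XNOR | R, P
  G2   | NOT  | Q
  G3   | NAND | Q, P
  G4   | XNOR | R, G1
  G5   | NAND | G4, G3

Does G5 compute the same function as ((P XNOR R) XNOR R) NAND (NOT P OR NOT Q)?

G1 = R XNOR P
G3 = Q NAND P
G4 = R XNOR G1 = R XNOR (R XNOR P)
G5 = G4 NAND G3 = (R XNOR (R XNOR P)) NAND (Q NAND P)
At P=1, Q=0, R=0: circuit gives 0, formula gives 0.
At P=0, Q=0, R=0: circuit gives 1, formula gives 1.
Agrees on all 8 inputs.

Yes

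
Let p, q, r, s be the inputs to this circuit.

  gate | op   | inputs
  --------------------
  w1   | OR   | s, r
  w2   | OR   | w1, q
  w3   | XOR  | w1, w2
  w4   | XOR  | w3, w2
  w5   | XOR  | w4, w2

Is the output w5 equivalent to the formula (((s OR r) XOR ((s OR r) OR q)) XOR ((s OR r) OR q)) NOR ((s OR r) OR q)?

w1 = s OR r
w2 = w1 OR q = (s OR r) OR q
w3 = w1 XOR w2 = (s OR r) XOR ((s OR r) OR q)
w4 = w3 XOR w2 = ((s OR r) XOR ((s OR r) OR q)) XOR ((s OR r) OR q)
w5 = w4 XOR w2 = (((s OR r) XOR ((s OR r) OR q)) XOR ((s OR r) OR q)) XOR ((s OR r) OR q)
At p=0, q=0, r=0, s=0: circuit gives 0, formula gives 1.

No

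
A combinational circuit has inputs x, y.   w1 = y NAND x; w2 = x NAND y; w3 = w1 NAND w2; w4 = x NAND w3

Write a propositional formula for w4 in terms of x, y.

w1 = y NAND x
w2 = x NAND y
w3 = w1 NAND w2 = (y NAND x) NAND (x NAND y)
w4 = x NAND w3 = x NAND ((y NAND x) NAND (x NAND y))

x NAND ((y NAND x) NAND (x NAND y))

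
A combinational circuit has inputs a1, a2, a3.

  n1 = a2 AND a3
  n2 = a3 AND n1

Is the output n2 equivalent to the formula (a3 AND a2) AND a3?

n1 = a2 AND a3
n2 = a3 AND n1 = a3 AND (a2 AND a3)
At a1=0, a2=0, a3=0: circuit gives 0, formula gives 0.
At a1=0, a2=1, a3=1: circuit gives 1, formula gives 1.
Agrees on all 8 inputs.

Yes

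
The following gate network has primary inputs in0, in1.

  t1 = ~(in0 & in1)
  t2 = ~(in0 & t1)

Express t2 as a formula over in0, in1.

~(in0 & (~(in0 & in1)))

t1 = ~(in0 & in1)
t2 = ~(in0 & t1) = ~(in0 & (~(in0 & in1)))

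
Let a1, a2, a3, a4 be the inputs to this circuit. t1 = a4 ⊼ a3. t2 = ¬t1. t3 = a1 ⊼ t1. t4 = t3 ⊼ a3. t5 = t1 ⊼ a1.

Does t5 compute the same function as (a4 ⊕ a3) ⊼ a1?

No

t1 = a4 ⊼ a3
t5 = t1 ⊼ a1 = (a4 ⊼ a3) ⊼ a1
At a1=1, a2=0, a3=0, a4=0: circuit gives 0, formula gives 1.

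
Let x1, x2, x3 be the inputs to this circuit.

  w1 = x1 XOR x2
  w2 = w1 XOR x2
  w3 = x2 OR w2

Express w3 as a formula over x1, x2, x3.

x2 OR ((x1 XOR x2) XOR x2)

w1 = x1 XOR x2
w2 = w1 XOR x2 = (x1 XOR x2) XOR x2
w3 = x2 OR w2 = x2 OR ((x1 XOR x2) XOR x2)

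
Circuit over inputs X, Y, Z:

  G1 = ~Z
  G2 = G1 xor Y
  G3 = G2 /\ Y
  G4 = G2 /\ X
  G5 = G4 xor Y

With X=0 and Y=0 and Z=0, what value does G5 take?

G1 = ~0 = 1
G2 = 1 xor 0 = 1
G4 = 1 /\ 0 = 0
G5 = 0 xor 0 = 0

0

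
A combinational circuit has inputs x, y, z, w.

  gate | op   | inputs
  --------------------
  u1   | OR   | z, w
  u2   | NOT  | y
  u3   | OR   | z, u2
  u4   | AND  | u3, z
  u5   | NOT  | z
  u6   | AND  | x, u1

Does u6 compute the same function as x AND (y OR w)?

No

u1 = z OR w
u6 = x AND u1 = x AND (z OR w)
At x=1, y=0, z=1, w=0: circuit gives 1, formula gives 0.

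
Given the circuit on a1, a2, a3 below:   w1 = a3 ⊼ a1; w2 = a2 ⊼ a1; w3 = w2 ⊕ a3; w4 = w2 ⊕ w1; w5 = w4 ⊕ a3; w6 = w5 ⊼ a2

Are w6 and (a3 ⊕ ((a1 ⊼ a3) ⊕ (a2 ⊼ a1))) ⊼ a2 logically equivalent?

Yes

w1 = a3 ⊼ a1
w2 = a2 ⊼ a1
w4 = w2 ⊕ w1 = (a2 ⊼ a1) ⊕ (a3 ⊼ a1)
w5 = w4 ⊕ a3 = ((a2 ⊼ a1) ⊕ (a3 ⊼ a1)) ⊕ a3
w6 = w5 ⊼ a2 = (((a2 ⊼ a1) ⊕ (a3 ⊼ a1)) ⊕ a3) ⊼ a2
At a1=0, a2=1, a3=1: circuit gives 0, formula gives 0.
At a1=0, a2=0, a3=0: circuit gives 1, formula gives 1.
Agrees on all 8 inputs.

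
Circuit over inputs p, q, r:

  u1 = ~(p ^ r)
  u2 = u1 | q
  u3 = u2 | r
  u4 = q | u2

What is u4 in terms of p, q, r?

q | ((~(p ^ r)) | q)

u1 = ~(p ^ r)
u2 = u1 | q = (~(p ^ r)) | q
u4 = q | u2 = q | ((~(p ^ r)) | q)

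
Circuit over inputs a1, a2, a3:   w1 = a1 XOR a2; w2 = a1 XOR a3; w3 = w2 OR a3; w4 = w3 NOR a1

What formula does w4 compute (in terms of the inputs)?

w2 = a1 XOR a3
w3 = w2 OR a3 = (a1 XOR a3) OR a3
w4 = w3 NOR a1 = ((a1 XOR a3) OR a3) NOR a1

((a1 XOR a3) OR a3) NOR a1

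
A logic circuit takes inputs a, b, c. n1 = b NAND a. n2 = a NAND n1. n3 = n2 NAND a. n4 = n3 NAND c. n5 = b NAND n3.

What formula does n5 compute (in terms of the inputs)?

n1 = b NAND a
n2 = a NAND n1 = a NAND (b NAND a)
n3 = n2 NAND a = (a NAND (b NAND a)) NAND a
n5 = b NAND n3 = b NAND ((a NAND (b NAND a)) NAND a)

b NAND ((a NAND (b NAND a)) NAND a)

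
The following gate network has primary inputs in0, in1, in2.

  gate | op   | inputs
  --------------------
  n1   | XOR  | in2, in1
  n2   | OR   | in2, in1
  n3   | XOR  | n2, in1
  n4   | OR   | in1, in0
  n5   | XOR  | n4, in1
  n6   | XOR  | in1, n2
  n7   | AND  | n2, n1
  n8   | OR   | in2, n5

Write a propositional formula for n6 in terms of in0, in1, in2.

n2 = in2 OR in1
n6 = in1 XOR n2 = in1 XOR (in2 OR in1)

in1 XOR (in2 OR in1)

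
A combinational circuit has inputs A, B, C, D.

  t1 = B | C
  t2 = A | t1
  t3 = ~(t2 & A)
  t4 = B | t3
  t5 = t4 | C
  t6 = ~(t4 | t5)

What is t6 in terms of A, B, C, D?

t1 = B | C
t2 = A | t1 = A | (B | C)
t3 = ~(t2 & A) = ~((A | (B | C)) & A)
t4 = B | t3 = B | (~((A | (B | C)) & A))
t5 = t4 | C = (B | (~((A | (B | C)) & A))) | C
t6 = ~(t4 | t5) = ~((B | (~((A | (B | C)) & A))) | ((B | (~((A | (B | C)) & A))) | C))

~((B | (~((A | (B | C)) & A))) | ((B | (~((A | (B | C)) & A))) | C))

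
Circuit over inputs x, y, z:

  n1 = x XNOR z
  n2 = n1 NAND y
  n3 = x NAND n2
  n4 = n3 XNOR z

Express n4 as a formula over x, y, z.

n1 = x XNOR z
n2 = n1 NAND y = (x XNOR z) NAND y
n3 = x NAND n2 = x NAND ((x XNOR z) NAND y)
n4 = n3 XNOR z = (x NAND ((x XNOR z) NAND y)) XNOR z

(x NAND ((x XNOR z) NAND y)) XNOR z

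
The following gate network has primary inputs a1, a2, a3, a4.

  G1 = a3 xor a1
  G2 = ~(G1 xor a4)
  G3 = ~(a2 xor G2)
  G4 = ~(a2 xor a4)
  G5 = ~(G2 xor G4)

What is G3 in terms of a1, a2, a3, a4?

G1 = a3 xor a1
G2 = ~(G1 xor a4) = ~((a3 xor a1) xor a4)
G3 = ~(a2 xor G2) = ~(a2 xor (~((a3 xor a1) xor a4)))

~(a2 xor (~((a3 xor a1) xor a4)))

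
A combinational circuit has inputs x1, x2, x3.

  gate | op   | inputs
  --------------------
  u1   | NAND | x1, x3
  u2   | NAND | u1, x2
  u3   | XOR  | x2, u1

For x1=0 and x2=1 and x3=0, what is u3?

0

u1 = 0 NAND 0 = 1
u3 = 1 XOR 1 = 0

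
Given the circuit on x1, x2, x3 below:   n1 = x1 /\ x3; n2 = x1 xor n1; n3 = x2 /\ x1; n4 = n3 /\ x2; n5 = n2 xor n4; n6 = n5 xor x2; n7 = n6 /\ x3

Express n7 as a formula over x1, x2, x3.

n1 = x1 /\ x3
n2 = x1 xor n1 = x1 xor (x1 /\ x3)
n3 = x2 /\ x1
n4 = n3 /\ x2 = (x2 /\ x1) /\ x2
n5 = n2 xor n4 = (x1 xor (x1 /\ x3)) xor ((x2 /\ x1) /\ x2)
n6 = n5 xor x2 = ((x1 xor (x1 /\ x3)) xor ((x2 /\ x1) /\ x2)) xor x2
n7 = n6 /\ x3 = (((x1 xor (x1 /\ x3)) xor ((x2 /\ x1) /\ x2)) xor x2) /\ x3

(((x1 xor (x1 /\ x3)) xor ((x2 /\ x1) /\ x2)) xor x2) /\ x3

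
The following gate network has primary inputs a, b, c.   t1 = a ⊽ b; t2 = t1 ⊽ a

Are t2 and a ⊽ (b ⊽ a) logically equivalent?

t1 = a ⊽ b
t2 = t1 ⊽ a = (a ⊽ b) ⊽ a
At a=0, b=0, c=0: circuit gives 0, formula gives 0.
At a=0, b=1, c=0: circuit gives 1, formula gives 1.
Agrees on all 8 inputs.

Yes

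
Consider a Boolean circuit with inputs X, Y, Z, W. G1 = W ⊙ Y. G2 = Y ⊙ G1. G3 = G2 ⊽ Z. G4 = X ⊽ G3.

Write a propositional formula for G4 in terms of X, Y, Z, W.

X ⊽ ((Y ⊙ (W ⊙ Y)) ⊽ Z)

G1 = W ⊙ Y
G2 = Y ⊙ G1 = Y ⊙ (W ⊙ Y)
G3 = G2 ⊽ Z = (Y ⊙ (W ⊙ Y)) ⊽ Z
G4 = X ⊽ G3 = X ⊽ ((Y ⊙ (W ⊙ Y)) ⊽ Z)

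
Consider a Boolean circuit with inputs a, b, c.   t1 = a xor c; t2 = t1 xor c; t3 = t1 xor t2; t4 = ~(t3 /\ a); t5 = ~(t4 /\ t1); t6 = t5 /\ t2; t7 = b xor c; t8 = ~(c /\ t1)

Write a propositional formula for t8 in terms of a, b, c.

t1 = a xor c
t8 = ~(c /\ t1) = ~(c /\ (a xor c))

~(c /\ (a xor c))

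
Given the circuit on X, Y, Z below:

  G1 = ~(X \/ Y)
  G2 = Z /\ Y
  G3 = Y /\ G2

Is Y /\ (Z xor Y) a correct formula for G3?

No

G2 = Z /\ Y
G3 = Y /\ G2 = Y /\ (Z /\ Y)
At X=0, Y=1, Z=0: circuit gives 0, formula gives 1.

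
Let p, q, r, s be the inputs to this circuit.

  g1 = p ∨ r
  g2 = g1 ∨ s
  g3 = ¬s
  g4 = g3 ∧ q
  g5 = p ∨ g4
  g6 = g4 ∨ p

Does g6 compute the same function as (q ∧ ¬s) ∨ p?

Yes

g3 = ¬s
g4 = g3 ∧ q = ¬s ∧ q
g6 = g4 ∨ p = (¬s ∧ q) ∨ p
At p=0, q=0, r=0, s=0: circuit gives 0, formula gives 0.
At p=0, q=1, r=0, s=0: circuit gives 1, formula gives 1.
Agrees on all 16 inputs.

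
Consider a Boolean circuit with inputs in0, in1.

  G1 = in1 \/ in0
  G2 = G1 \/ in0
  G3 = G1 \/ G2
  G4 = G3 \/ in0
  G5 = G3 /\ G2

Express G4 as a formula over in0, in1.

((in1 \/ in0) \/ ((in1 \/ in0) \/ in0)) \/ in0

G1 = in1 \/ in0
G2 = G1 \/ in0 = (in1 \/ in0) \/ in0
G3 = G1 \/ G2 = (in1 \/ in0) \/ ((in1 \/ in0) \/ in0)
G4 = G3 \/ in0 = ((in1 \/ in0) \/ ((in1 \/ in0) \/ in0)) \/ in0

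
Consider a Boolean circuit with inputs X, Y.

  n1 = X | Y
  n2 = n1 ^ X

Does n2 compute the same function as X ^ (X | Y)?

n1 = X | Y
n2 = n1 ^ X = (X | Y) ^ X
At X=0, Y=0: circuit gives 0, formula gives 0.
At X=0, Y=1: circuit gives 1, formula gives 1.
Agrees on all 4 inputs.

Yes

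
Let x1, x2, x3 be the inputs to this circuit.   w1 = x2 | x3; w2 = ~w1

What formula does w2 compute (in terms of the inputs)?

~(x2 | x3)

w1 = x2 | x3
w2 = ~w1 = ~(x2 | x3)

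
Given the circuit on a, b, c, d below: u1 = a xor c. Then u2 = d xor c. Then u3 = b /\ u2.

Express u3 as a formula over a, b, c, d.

b /\ (d xor c)

u2 = d xor c
u3 = b /\ u2 = b /\ (d xor c)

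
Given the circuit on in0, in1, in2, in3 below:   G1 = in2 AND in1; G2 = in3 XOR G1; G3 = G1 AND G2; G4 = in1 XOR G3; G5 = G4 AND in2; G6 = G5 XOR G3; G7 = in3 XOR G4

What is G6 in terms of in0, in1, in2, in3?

G1 = in2 AND in1
G2 = in3 XOR G1 = in3 XOR (in2 AND in1)
G3 = G1 AND G2 = (in2 AND in1) AND (in3 XOR (in2 AND in1))
G4 = in1 XOR G3 = in1 XOR ((in2 AND in1) AND (in3 XOR (in2 AND in1)))
G5 = G4 AND in2 = (in1 XOR ((in2 AND in1) AND (in3 XOR (in2 AND in1)))) AND in2
G6 = G5 XOR G3 = ((in1 XOR ((in2 AND in1) AND (in3 XOR (in2 AND in1)))) AND in2) XOR ((in2 AND in1) AND (in3 XOR (in2 AND in1)))

((in1 XOR ((in2 AND in1) AND (in3 XOR (in2 AND in1)))) AND in2) XOR ((in2 AND in1) AND (in3 XOR (in2 AND in1)))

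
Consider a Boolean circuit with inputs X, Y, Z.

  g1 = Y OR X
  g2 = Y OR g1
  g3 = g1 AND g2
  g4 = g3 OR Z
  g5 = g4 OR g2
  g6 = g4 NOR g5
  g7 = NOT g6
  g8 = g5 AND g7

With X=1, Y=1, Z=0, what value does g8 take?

g1 = 1 OR 1 = 1
g2 = 1 OR 1 = 1
g3 = 1 AND 1 = 1
g4 = 1 OR 0 = 1
g5 = 1 OR 1 = 1
g6 = 1 NOR 1 = 0
g7 = NOT 0 = 1
g8 = 1 AND 1 = 1

1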